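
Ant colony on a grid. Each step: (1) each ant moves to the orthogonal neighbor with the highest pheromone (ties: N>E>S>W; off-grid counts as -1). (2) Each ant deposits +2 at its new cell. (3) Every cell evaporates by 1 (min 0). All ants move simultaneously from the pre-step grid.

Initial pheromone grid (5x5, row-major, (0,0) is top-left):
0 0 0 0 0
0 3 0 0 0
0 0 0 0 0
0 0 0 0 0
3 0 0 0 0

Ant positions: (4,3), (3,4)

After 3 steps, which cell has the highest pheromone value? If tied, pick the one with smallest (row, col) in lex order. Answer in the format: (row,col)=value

Step 1: ant0:(4,3)->N->(3,3) | ant1:(3,4)->N->(2,4)
  grid max=2 at (1,1)
Step 2: ant0:(3,3)->N->(2,3) | ant1:(2,4)->N->(1,4)
  grid max=1 at (1,1)
Step 3: ant0:(2,3)->N->(1,3) | ant1:(1,4)->N->(0,4)
  grid max=1 at (0,4)
Final grid:
  0 0 0 0 1
  0 0 0 1 0
  0 0 0 0 0
  0 0 0 0 0
  0 0 0 0 0
Max pheromone 1 at (0,4)

Answer: (0,4)=1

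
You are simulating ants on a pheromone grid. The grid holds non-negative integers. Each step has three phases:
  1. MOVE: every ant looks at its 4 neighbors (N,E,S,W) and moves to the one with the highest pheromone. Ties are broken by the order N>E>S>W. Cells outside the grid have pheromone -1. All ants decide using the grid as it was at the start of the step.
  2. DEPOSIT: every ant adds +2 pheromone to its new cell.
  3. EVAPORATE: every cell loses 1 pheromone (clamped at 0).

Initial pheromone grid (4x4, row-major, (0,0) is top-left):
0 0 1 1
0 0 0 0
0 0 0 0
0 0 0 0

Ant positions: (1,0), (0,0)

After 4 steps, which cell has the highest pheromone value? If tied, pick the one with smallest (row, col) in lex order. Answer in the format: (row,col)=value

Step 1: ant0:(1,0)->N->(0,0) | ant1:(0,0)->E->(0,1)
  grid max=1 at (0,0)
Step 2: ant0:(0,0)->E->(0,1) | ant1:(0,1)->W->(0,0)
  grid max=2 at (0,0)
Step 3: ant0:(0,1)->W->(0,0) | ant1:(0,0)->E->(0,1)
  grid max=3 at (0,0)
Step 4: ant0:(0,0)->E->(0,1) | ant1:(0,1)->W->(0,0)
  grid max=4 at (0,0)
Final grid:
  4 4 0 0
  0 0 0 0
  0 0 0 0
  0 0 0 0
Max pheromone 4 at (0,0)

Answer: (0,0)=4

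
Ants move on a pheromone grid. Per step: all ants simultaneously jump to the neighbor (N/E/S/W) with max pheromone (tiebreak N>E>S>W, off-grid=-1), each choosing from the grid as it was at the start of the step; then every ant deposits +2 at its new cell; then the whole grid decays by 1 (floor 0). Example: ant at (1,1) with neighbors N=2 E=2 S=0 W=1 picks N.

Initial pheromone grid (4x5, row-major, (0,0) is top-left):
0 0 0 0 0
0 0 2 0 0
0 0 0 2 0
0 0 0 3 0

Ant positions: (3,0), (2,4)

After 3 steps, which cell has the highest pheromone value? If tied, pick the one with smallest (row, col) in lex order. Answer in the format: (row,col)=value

Step 1: ant0:(3,0)->N->(2,0) | ant1:(2,4)->W->(2,3)
  grid max=3 at (2,3)
Step 2: ant0:(2,0)->N->(1,0) | ant1:(2,3)->S->(3,3)
  grid max=3 at (3,3)
Step 3: ant0:(1,0)->N->(0,0) | ant1:(3,3)->N->(2,3)
  grid max=3 at (2,3)
Final grid:
  1 0 0 0 0
  0 0 0 0 0
  0 0 0 3 0
  0 0 0 2 0
Max pheromone 3 at (2,3)

Answer: (2,3)=3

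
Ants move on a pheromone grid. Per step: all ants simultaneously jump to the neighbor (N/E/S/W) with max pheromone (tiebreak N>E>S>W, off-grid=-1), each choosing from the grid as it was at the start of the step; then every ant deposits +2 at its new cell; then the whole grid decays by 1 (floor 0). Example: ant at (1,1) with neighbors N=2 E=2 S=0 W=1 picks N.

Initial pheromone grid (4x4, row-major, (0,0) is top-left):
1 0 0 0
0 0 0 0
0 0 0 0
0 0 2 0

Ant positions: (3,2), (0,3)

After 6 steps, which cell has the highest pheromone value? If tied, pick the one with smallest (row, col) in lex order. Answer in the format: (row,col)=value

Answer: (3,2)=2

Derivation:
Step 1: ant0:(3,2)->N->(2,2) | ant1:(0,3)->S->(1,3)
  grid max=1 at (1,3)
Step 2: ant0:(2,2)->S->(3,2) | ant1:(1,3)->N->(0,3)
  grid max=2 at (3,2)
Step 3: ant0:(3,2)->N->(2,2) | ant1:(0,3)->S->(1,3)
  grid max=1 at (1,3)
Step 4: ant0:(2,2)->S->(3,2) | ant1:(1,3)->N->(0,3)
  grid max=2 at (3,2)
Step 5: ant0:(3,2)->N->(2,2) | ant1:(0,3)->S->(1,3)
  grid max=1 at (1,3)
Step 6: ant0:(2,2)->S->(3,2) | ant1:(1,3)->N->(0,3)
  grid max=2 at (3,2)
Final grid:
  0 0 0 1
  0 0 0 0
  0 0 0 0
  0 0 2 0
Max pheromone 2 at (3,2)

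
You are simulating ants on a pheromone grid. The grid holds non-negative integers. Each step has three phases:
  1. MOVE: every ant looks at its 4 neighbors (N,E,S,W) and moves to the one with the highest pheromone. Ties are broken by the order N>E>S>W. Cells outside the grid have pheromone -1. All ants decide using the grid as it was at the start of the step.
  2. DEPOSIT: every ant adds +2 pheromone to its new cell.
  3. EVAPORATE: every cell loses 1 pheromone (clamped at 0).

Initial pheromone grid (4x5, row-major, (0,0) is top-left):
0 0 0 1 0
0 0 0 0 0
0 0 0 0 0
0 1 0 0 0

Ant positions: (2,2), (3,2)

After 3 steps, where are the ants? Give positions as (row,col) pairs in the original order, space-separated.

Step 1: ant0:(2,2)->N->(1,2) | ant1:(3,2)->W->(3,1)
  grid max=2 at (3,1)
Step 2: ant0:(1,2)->N->(0,2) | ant1:(3,1)->N->(2,1)
  grid max=1 at (0,2)
Step 3: ant0:(0,2)->E->(0,3) | ant1:(2,1)->S->(3,1)
  grid max=2 at (3,1)

(0,3) (3,1)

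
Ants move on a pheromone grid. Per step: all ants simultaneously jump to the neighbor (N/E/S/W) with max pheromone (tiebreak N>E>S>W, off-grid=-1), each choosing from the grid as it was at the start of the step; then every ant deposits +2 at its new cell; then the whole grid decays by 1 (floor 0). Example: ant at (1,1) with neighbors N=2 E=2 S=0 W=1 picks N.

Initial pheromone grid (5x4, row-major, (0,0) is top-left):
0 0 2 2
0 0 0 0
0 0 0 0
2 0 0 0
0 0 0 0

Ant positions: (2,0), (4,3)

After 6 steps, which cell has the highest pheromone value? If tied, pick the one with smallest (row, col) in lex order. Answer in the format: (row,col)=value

Answer: (3,0)=2

Derivation:
Step 1: ant0:(2,0)->S->(3,0) | ant1:(4,3)->N->(3,3)
  grid max=3 at (3,0)
Step 2: ant0:(3,0)->N->(2,0) | ant1:(3,3)->N->(2,3)
  grid max=2 at (3,0)
Step 3: ant0:(2,0)->S->(3,0) | ant1:(2,3)->N->(1,3)
  grid max=3 at (3,0)
Step 4: ant0:(3,0)->N->(2,0) | ant1:(1,3)->N->(0,3)
  grid max=2 at (3,0)
Step 5: ant0:(2,0)->S->(3,0) | ant1:(0,3)->S->(1,3)
  grid max=3 at (3,0)
Step 6: ant0:(3,0)->N->(2,0) | ant1:(1,3)->N->(0,3)
  grid max=2 at (3,0)
Final grid:
  0 0 0 1
  0 0 0 0
  1 0 0 0
  2 0 0 0
  0 0 0 0
Max pheromone 2 at (3,0)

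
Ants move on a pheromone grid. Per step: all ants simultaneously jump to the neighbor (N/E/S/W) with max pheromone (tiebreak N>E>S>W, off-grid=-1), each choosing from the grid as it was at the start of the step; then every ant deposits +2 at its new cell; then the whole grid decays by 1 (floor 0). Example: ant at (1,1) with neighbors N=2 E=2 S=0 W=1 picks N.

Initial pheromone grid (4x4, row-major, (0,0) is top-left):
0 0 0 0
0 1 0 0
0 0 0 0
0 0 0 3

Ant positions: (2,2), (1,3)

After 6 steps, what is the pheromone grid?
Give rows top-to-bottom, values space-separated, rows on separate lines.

After step 1: ants at (1,2),(0,3)
  0 0 0 1
  0 0 1 0
  0 0 0 0
  0 0 0 2
After step 2: ants at (0,2),(1,3)
  0 0 1 0
  0 0 0 1
  0 0 0 0
  0 0 0 1
After step 3: ants at (0,3),(0,3)
  0 0 0 3
  0 0 0 0
  0 0 0 0
  0 0 0 0
After step 4: ants at (1,3),(1,3)
  0 0 0 2
  0 0 0 3
  0 0 0 0
  0 0 0 0
After step 5: ants at (0,3),(0,3)
  0 0 0 5
  0 0 0 2
  0 0 0 0
  0 0 0 0
After step 6: ants at (1,3),(1,3)
  0 0 0 4
  0 0 0 5
  0 0 0 0
  0 0 0 0

0 0 0 4
0 0 0 5
0 0 0 0
0 0 0 0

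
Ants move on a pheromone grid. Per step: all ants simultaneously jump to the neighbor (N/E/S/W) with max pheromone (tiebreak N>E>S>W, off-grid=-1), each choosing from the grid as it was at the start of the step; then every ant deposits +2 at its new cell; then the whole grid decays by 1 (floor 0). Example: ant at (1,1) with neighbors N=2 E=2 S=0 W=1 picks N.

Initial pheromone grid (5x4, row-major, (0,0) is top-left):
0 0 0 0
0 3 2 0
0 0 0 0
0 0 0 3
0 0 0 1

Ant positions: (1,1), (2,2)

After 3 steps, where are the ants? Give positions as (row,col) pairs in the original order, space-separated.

Step 1: ant0:(1,1)->E->(1,2) | ant1:(2,2)->N->(1,2)
  grid max=5 at (1,2)
Step 2: ant0:(1,2)->W->(1,1) | ant1:(1,2)->W->(1,1)
  grid max=5 at (1,1)
Step 3: ant0:(1,1)->E->(1,2) | ant1:(1,1)->E->(1,2)
  grid max=7 at (1,2)

(1,2) (1,2)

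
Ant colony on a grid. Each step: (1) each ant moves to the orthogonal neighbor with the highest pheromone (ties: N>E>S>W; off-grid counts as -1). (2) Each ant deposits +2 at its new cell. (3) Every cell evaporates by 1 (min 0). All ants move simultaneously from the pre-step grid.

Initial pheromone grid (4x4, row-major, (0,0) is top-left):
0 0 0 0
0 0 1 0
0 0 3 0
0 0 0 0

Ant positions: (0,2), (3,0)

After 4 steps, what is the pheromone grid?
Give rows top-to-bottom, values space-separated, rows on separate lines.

After step 1: ants at (1,2),(2,0)
  0 0 0 0
  0 0 2 0
  1 0 2 0
  0 0 0 0
After step 2: ants at (2,2),(1,0)
  0 0 0 0
  1 0 1 0
  0 0 3 0
  0 0 0 0
After step 3: ants at (1,2),(0,0)
  1 0 0 0
  0 0 2 0
  0 0 2 0
  0 0 0 0
After step 4: ants at (2,2),(0,1)
  0 1 0 0
  0 0 1 0
  0 0 3 0
  0 0 0 0

0 1 0 0
0 0 1 0
0 0 3 0
0 0 0 0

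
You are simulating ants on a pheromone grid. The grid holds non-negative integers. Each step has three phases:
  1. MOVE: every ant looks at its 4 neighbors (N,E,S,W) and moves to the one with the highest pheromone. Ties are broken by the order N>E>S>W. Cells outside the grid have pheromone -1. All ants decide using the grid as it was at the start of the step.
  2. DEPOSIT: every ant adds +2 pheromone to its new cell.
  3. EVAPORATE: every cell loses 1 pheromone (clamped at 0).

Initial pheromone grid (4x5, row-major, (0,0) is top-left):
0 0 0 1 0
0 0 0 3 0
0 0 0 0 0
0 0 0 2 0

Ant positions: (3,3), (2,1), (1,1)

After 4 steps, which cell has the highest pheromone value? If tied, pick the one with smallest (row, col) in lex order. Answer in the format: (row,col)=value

Answer: (0,1)=4

Derivation:
Step 1: ant0:(3,3)->N->(2,3) | ant1:(2,1)->N->(1,1) | ant2:(1,1)->N->(0,1)
  grid max=2 at (1,3)
Step 2: ant0:(2,3)->N->(1,3) | ant1:(1,1)->N->(0,1) | ant2:(0,1)->S->(1,1)
  grid max=3 at (1,3)
Step 3: ant0:(1,3)->N->(0,3) | ant1:(0,1)->S->(1,1) | ant2:(1,1)->N->(0,1)
  grid max=3 at (0,1)
Step 4: ant0:(0,3)->S->(1,3) | ant1:(1,1)->N->(0,1) | ant2:(0,1)->S->(1,1)
  grid max=4 at (0,1)
Final grid:
  0 4 0 0 0
  0 4 0 3 0
  0 0 0 0 0
  0 0 0 0 0
Max pheromone 4 at (0,1)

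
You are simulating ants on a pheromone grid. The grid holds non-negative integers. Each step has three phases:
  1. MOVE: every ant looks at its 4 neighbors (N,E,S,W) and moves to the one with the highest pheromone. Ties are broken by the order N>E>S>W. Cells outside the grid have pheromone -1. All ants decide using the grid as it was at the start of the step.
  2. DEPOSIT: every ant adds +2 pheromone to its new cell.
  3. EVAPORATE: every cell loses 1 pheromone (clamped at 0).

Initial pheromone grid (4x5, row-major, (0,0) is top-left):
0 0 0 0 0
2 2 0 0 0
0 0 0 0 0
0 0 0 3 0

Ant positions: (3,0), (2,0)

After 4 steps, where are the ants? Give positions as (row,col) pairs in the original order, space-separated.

Step 1: ant0:(3,0)->N->(2,0) | ant1:(2,0)->N->(1,0)
  grid max=3 at (1,0)
Step 2: ant0:(2,0)->N->(1,0) | ant1:(1,0)->E->(1,1)
  grid max=4 at (1,0)
Step 3: ant0:(1,0)->E->(1,1) | ant1:(1,1)->W->(1,0)
  grid max=5 at (1,0)
Step 4: ant0:(1,1)->W->(1,0) | ant1:(1,0)->E->(1,1)
  grid max=6 at (1,0)

(1,0) (1,1)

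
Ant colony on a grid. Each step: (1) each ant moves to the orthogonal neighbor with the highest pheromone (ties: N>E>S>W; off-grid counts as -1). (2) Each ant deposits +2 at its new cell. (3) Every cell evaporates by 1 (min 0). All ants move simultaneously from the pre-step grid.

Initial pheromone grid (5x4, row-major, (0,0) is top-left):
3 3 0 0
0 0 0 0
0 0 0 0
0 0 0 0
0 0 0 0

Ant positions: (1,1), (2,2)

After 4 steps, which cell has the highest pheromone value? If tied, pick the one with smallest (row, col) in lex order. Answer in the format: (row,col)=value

Step 1: ant0:(1,1)->N->(0,1) | ant1:(2,2)->N->(1,2)
  grid max=4 at (0,1)
Step 2: ant0:(0,1)->W->(0,0) | ant1:(1,2)->N->(0,2)
  grid max=3 at (0,0)
Step 3: ant0:(0,0)->E->(0,1) | ant1:(0,2)->W->(0,1)
  grid max=6 at (0,1)
Step 4: ant0:(0,1)->W->(0,0) | ant1:(0,1)->W->(0,0)
  grid max=5 at (0,0)
Final grid:
  5 5 0 0
  0 0 0 0
  0 0 0 0
  0 0 0 0
  0 0 0 0
Max pheromone 5 at (0,0)

Answer: (0,0)=5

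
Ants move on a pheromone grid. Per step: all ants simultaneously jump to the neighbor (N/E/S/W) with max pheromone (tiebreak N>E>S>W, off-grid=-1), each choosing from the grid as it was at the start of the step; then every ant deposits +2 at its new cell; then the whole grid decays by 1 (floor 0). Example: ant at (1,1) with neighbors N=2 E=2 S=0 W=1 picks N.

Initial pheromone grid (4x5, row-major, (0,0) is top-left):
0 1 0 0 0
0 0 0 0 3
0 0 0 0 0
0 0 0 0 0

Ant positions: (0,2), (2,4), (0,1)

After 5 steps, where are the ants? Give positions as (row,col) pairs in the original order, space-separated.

Step 1: ant0:(0,2)->W->(0,1) | ant1:(2,4)->N->(1,4) | ant2:(0,1)->E->(0,2)
  grid max=4 at (1,4)
Step 2: ant0:(0,1)->E->(0,2) | ant1:(1,4)->N->(0,4) | ant2:(0,2)->W->(0,1)
  grid max=3 at (0,1)
Step 3: ant0:(0,2)->W->(0,1) | ant1:(0,4)->S->(1,4) | ant2:(0,1)->E->(0,2)
  grid max=4 at (0,1)
Step 4: ant0:(0,1)->E->(0,2) | ant1:(1,4)->N->(0,4) | ant2:(0,2)->W->(0,1)
  grid max=5 at (0,1)
Step 5: ant0:(0,2)->W->(0,1) | ant1:(0,4)->S->(1,4) | ant2:(0,1)->E->(0,2)
  grid max=6 at (0,1)

(0,1) (1,4) (0,2)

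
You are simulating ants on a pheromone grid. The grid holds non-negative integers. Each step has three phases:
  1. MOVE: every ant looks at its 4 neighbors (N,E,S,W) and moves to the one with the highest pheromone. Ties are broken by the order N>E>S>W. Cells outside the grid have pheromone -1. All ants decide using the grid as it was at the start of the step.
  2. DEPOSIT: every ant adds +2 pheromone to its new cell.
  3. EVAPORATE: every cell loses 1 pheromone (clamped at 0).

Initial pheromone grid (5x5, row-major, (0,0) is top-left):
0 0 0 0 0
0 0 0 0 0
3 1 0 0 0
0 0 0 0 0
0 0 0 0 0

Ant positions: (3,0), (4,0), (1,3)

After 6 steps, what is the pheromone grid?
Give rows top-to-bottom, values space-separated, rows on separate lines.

After step 1: ants at (2,0),(3,0),(0,3)
  0 0 0 1 0
  0 0 0 0 0
  4 0 0 0 0
  1 0 0 0 0
  0 0 0 0 0
After step 2: ants at (3,0),(2,0),(0,4)
  0 0 0 0 1
  0 0 0 0 0
  5 0 0 0 0
  2 0 0 0 0
  0 0 0 0 0
After step 3: ants at (2,0),(3,0),(1,4)
  0 0 0 0 0
  0 0 0 0 1
  6 0 0 0 0
  3 0 0 0 0
  0 0 0 0 0
After step 4: ants at (3,0),(2,0),(0,4)
  0 0 0 0 1
  0 0 0 0 0
  7 0 0 0 0
  4 0 0 0 0
  0 0 0 0 0
After step 5: ants at (2,0),(3,0),(1,4)
  0 0 0 0 0
  0 0 0 0 1
  8 0 0 0 0
  5 0 0 0 0
  0 0 0 0 0
After step 6: ants at (3,0),(2,0),(0,4)
  0 0 0 0 1
  0 0 0 0 0
  9 0 0 0 0
  6 0 0 0 0
  0 0 0 0 0

0 0 0 0 1
0 0 0 0 0
9 0 0 0 0
6 0 0 0 0
0 0 0 0 0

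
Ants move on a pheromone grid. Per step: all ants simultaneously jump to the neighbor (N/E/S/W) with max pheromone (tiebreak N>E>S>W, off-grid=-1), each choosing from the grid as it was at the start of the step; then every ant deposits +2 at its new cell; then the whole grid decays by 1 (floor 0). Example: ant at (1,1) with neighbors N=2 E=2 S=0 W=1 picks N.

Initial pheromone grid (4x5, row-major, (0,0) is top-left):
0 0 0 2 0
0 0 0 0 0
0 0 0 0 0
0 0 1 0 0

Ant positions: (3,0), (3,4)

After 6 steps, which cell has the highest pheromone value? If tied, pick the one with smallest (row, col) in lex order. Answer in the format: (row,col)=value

Step 1: ant0:(3,0)->N->(2,0) | ant1:(3,4)->N->(2,4)
  grid max=1 at (0,3)
Step 2: ant0:(2,0)->N->(1,0) | ant1:(2,4)->N->(1,4)
  grid max=1 at (1,0)
Step 3: ant0:(1,0)->N->(0,0) | ant1:(1,4)->N->(0,4)
  grid max=1 at (0,0)
Step 4: ant0:(0,0)->E->(0,1) | ant1:(0,4)->S->(1,4)
  grid max=1 at (0,1)
Step 5: ant0:(0,1)->E->(0,2) | ant1:(1,4)->N->(0,4)
  grid max=1 at (0,2)
Step 6: ant0:(0,2)->E->(0,3) | ant1:(0,4)->S->(1,4)
  grid max=1 at (0,3)
Final grid:
  0 0 0 1 0
  0 0 0 0 1
  0 0 0 0 0
  0 0 0 0 0
Max pheromone 1 at (0,3)

Answer: (0,3)=1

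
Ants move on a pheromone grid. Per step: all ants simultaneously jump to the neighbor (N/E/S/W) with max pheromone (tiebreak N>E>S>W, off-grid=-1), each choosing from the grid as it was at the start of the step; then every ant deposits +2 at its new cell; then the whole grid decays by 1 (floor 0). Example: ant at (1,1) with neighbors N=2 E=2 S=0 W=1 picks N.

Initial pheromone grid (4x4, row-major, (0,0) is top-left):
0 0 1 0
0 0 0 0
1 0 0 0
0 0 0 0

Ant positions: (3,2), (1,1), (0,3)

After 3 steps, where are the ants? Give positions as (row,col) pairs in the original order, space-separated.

Step 1: ant0:(3,2)->N->(2,2) | ant1:(1,1)->N->(0,1) | ant2:(0,3)->W->(0,2)
  grid max=2 at (0,2)
Step 2: ant0:(2,2)->N->(1,2) | ant1:(0,1)->E->(0,2) | ant2:(0,2)->W->(0,1)
  grid max=3 at (0,2)
Step 3: ant0:(1,2)->N->(0,2) | ant1:(0,2)->W->(0,1) | ant2:(0,1)->E->(0,2)
  grid max=6 at (0,2)

(0,2) (0,1) (0,2)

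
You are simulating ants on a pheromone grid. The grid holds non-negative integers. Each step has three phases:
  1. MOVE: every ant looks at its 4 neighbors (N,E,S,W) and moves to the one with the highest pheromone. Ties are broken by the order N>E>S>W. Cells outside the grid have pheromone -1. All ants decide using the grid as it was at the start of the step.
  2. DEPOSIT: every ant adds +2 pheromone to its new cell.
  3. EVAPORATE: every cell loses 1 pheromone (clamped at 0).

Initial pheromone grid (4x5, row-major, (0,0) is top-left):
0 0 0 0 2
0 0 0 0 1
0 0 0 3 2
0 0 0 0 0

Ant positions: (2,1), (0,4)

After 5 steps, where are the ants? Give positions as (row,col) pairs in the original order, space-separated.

Step 1: ant0:(2,1)->N->(1,1) | ant1:(0,4)->S->(1,4)
  grid max=2 at (1,4)
Step 2: ant0:(1,1)->N->(0,1) | ant1:(1,4)->N->(0,4)
  grid max=2 at (0,4)
Step 3: ant0:(0,1)->E->(0,2) | ant1:(0,4)->S->(1,4)
  grid max=2 at (1,4)
Step 4: ant0:(0,2)->E->(0,3) | ant1:(1,4)->N->(0,4)
  grid max=2 at (0,4)
Step 5: ant0:(0,3)->E->(0,4) | ant1:(0,4)->S->(1,4)
  grid max=3 at (0,4)

(0,4) (1,4)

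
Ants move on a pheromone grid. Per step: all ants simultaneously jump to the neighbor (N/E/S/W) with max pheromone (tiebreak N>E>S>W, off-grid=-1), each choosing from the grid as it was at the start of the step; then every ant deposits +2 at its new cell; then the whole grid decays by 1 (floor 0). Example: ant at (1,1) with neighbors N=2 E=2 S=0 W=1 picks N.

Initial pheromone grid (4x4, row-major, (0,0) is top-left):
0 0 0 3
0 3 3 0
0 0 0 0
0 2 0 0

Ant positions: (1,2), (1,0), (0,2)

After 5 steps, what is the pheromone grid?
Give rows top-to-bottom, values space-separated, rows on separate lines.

After step 1: ants at (1,1),(1,1),(0,3)
  0 0 0 4
  0 6 2 0
  0 0 0 0
  0 1 0 0
After step 2: ants at (1,2),(1,2),(1,3)
  0 0 0 3
  0 5 5 1
  0 0 0 0
  0 0 0 0
After step 3: ants at (1,1),(1,1),(1,2)
  0 0 0 2
  0 8 6 0
  0 0 0 0
  0 0 0 0
After step 4: ants at (1,2),(1,2),(1,1)
  0 0 0 1
  0 9 9 0
  0 0 0 0
  0 0 0 0
After step 5: ants at (1,1),(1,1),(1,2)
  0 0 0 0
  0 12 10 0
  0 0 0 0
  0 0 0 0

0 0 0 0
0 12 10 0
0 0 0 0
0 0 0 0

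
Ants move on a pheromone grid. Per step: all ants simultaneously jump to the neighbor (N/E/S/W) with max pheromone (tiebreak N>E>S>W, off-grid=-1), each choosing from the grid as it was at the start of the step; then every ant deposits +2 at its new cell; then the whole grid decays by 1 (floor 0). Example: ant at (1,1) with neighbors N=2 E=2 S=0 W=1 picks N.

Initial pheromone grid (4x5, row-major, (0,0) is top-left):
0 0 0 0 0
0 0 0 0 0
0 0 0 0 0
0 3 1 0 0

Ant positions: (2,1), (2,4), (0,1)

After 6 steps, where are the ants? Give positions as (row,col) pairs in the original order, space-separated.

Step 1: ant0:(2,1)->S->(3,1) | ant1:(2,4)->N->(1,4) | ant2:(0,1)->E->(0,2)
  grid max=4 at (3,1)
Step 2: ant0:(3,1)->N->(2,1) | ant1:(1,4)->N->(0,4) | ant2:(0,2)->E->(0,3)
  grid max=3 at (3,1)
Step 3: ant0:(2,1)->S->(3,1) | ant1:(0,4)->W->(0,3) | ant2:(0,3)->E->(0,4)
  grid max=4 at (3,1)
Step 4: ant0:(3,1)->N->(2,1) | ant1:(0,3)->E->(0,4) | ant2:(0,4)->W->(0,3)
  grid max=3 at (0,3)
Step 5: ant0:(2,1)->S->(3,1) | ant1:(0,4)->W->(0,3) | ant2:(0,3)->E->(0,4)
  grid max=4 at (0,3)
Step 6: ant0:(3,1)->N->(2,1) | ant1:(0,3)->E->(0,4) | ant2:(0,4)->W->(0,3)
  grid max=5 at (0,3)

(2,1) (0,4) (0,3)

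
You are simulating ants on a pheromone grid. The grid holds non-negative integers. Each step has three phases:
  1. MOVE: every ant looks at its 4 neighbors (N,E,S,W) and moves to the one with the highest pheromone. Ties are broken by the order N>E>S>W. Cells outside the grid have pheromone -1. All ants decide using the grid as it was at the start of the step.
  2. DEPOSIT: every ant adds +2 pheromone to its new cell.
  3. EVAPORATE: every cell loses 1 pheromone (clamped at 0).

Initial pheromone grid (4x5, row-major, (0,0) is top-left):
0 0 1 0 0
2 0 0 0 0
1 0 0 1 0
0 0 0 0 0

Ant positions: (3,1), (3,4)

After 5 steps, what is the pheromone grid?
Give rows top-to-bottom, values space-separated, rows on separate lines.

After step 1: ants at (2,1),(2,4)
  0 0 0 0 0
  1 0 0 0 0
  0 1 0 0 1
  0 0 0 0 0
After step 2: ants at (1,1),(1,4)
  0 0 0 0 0
  0 1 0 0 1
  0 0 0 0 0
  0 0 0 0 0
After step 3: ants at (0,1),(0,4)
  0 1 0 0 1
  0 0 0 0 0
  0 0 0 0 0
  0 0 0 0 0
After step 4: ants at (0,2),(1,4)
  0 0 1 0 0
  0 0 0 0 1
  0 0 0 0 0
  0 0 0 0 0
After step 5: ants at (0,3),(0,4)
  0 0 0 1 1
  0 0 0 0 0
  0 0 0 0 0
  0 0 0 0 0

0 0 0 1 1
0 0 0 0 0
0 0 0 0 0
0 0 0 0 0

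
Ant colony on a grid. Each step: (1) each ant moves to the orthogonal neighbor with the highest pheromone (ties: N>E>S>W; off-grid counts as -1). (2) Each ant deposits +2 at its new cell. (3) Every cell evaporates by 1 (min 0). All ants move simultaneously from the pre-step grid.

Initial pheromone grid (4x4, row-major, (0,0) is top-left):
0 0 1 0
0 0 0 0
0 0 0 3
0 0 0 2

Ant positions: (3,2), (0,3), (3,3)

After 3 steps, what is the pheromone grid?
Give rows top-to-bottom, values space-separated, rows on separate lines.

After step 1: ants at (3,3),(0,2),(2,3)
  0 0 2 0
  0 0 0 0
  0 0 0 4
  0 0 0 3
After step 2: ants at (2,3),(0,3),(3,3)
  0 0 1 1
  0 0 0 0
  0 0 0 5
  0 0 0 4
After step 3: ants at (3,3),(0,2),(2,3)
  0 0 2 0
  0 0 0 0
  0 0 0 6
  0 0 0 5

0 0 2 0
0 0 0 0
0 0 0 6
0 0 0 5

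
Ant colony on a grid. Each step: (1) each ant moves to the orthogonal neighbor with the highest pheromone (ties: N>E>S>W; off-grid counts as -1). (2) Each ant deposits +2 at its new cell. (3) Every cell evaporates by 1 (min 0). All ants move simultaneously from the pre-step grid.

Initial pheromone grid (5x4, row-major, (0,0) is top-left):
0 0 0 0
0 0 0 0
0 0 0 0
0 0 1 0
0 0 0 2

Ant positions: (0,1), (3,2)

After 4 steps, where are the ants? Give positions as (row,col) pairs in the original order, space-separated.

Step 1: ant0:(0,1)->E->(0,2) | ant1:(3,2)->N->(2,2)
  grid max=1 at (0,2)
Step 2: ant0:(0,2)->E->(0,3) | ant1:(2,2)->N->(1,2)
  grid max=1 at (0,3)
Step 3: ant0:(0,3)->S->(1,3) | ant1:(1,2)->N->(0,2)
  grid max=1 at (0,2)
Step 4: ant0:(1,3)->N->(0,3) | ant1:(0,2)->E->(0,3)
  grid max=3 at (0,3)

(0,3) (0,3)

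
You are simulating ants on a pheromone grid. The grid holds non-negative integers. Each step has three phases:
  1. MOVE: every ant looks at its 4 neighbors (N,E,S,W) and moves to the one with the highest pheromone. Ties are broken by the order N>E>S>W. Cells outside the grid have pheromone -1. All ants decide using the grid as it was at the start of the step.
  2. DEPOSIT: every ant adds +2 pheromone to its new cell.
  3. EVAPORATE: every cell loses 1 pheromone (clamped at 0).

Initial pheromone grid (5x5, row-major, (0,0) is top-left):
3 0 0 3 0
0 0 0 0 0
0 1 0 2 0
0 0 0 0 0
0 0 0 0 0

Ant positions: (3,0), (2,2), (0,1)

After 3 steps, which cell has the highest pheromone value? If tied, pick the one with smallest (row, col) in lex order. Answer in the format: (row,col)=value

Answer: (0,0)=6

Derivation:
Step 1: ant0:(3,0)->N->(2,0) | ant1:(2,2)->E->(2,3) | ant2:(0,1)->W->(0,0)
  grid max=4 at (0,0)
Step 2: ant0:(2,0)->N->(1,0) | ant1:(2,3)->N->(1,3) | ant2:(0,0)->E->(0,1)
  grid max=3 at (0,0)
Step 3: ant0:(1,0)->N->(0,0) | ant1:(1,3)->S->(2,3) | ant2:(0,1)->W->(0,0)
  grid max=6 at (0,0)
Final grid:
  6 0 0 0 0
  0 0 0 0 0
  0 0 0 3 0
  0 0 0 0 0
  0 0 0 0 0
Max pheromone 6 at (0,0)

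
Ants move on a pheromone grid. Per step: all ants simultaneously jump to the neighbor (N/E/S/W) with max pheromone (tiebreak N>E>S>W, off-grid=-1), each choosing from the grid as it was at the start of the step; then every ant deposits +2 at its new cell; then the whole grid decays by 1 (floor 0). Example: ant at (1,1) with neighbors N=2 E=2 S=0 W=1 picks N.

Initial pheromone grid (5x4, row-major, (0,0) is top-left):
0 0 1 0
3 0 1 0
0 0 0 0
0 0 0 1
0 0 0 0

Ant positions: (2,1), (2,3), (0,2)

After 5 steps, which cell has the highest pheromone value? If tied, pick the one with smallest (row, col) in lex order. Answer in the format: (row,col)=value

Step 1: ant0:(2,1)->N->(1,1) | ant1:(2,3)->S->(3,3) | ant2:(0,2)->S->(1,2)
  grid max=2 at (1,0)
Step 2: ant0:(1,1)->E->(1,2) | ant1:(3,3)->N->(2,3) | ant2:(1,2)->W->(1,1)
  grid max=3 at (1,2)
Step 3: ant0:(1,2)->W->(1,1) | ant1:(2,3)->S->(3,3) | ant2:(1,1)->E->(1,2)
  grid max=4 at (1,2)
Step 4: ant0:(1,1)->E->(1,2) | ant1:(3,3)->N->(2,3) | ant2:(1,2)->W->(1,1)
  grid max=5 at (1,2)
Step 5: ant0:(1,2)->W->(1,1) | ant1:(2,3)->S->(3,3) | ant2:(1,1)->E->(1,2)
  grid max=6 at (1,2)
Final grid:
  0 0 0 0
  0 5 6 0
  0 0 0 0
  0 0 0 2
  0 0 0 0
Max pheromone 6 at (1,2)

Answer: (1,2)=6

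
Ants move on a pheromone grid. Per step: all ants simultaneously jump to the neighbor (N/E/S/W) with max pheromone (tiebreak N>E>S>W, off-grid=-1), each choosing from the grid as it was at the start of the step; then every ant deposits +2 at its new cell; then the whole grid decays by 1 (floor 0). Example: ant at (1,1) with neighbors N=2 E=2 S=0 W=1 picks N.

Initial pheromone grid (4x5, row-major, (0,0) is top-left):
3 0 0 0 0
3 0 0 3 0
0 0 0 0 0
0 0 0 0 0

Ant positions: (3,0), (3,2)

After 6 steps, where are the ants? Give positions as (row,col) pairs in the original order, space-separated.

Step 1: ant0:(3,0)->N->(2,0) | ant1:(3,2)->N->(2,2)
  grid max=2 at (0,0)
Step 2: ant0:(2,0)->N->(1,0) | ant1:(2,2)->N->(1,2)
  grid max=3 at (1,0)
Step 3: ant0:(1,0)->N->(0,0) | ant1:(1,2)->E->(1,3)
  grid max=2 at (0,0)
Step 4: ant0:(0,0)->S->(1,0) | ant1:(1,3)->N->(0,3)
  grid max=3 at (1,0)
Step 5: ant0:(1,0)->N->(0,0) | ant1:(0,3)->S->(1,3)
  grid max=2 at (0,0)
Step 6: ant0:(0,0)->S->(1,0) | ant1:(1,3)->N->(0,3)
  grid max=3 at (1,0)

(1,0) (0,3)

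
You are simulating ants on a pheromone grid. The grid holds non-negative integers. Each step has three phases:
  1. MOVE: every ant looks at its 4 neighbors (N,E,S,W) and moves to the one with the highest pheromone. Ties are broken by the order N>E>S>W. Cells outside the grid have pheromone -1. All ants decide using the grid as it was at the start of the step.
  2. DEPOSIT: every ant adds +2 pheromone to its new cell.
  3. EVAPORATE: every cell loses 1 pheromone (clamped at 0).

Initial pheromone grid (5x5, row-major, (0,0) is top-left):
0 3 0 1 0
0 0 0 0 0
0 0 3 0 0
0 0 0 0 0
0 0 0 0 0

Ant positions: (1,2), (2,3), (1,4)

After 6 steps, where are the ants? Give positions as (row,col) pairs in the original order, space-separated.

Step 1: ant0:(1,2)->S->(2,2) | ant1:(2,3)->W->(2,2) | ant2:(1,4)->N->(0,4)
  grid max=6 at (2,2)
Step 2: ant0:(2,2)->N->(1,2) | ant1:(2,2)->N->(1,2) | ant2:(0,4)->S->(1,4)
  grid max=5 at (2,2)
Step 3: ant0:(1,2)->S->(2,2) | ant1:(1,2)->S->(2,2) | ant2:(1,4)->N->(0,4)
  grid max=8 at (2,2)
Step 4: ant0:(2,2)->N->(1,2) | ant1:(2,2)->N->(1,2) | ant2:(0,4)->S->(1,4)
  grid max=7 at (2,2)
Step 5: ant0:(1,2)->S->(2,2) | ant1:(1,2)->S->(2,2) | ant2:(1,4)->N->(0,4)
  grid max=10 at (2,2)
Step 6: ant0:(2,2)->N->(1,2) | ant1:(2,2)->N->(1,2) | ant2:(0,4)->S->(1,4)
  grid max=9 at (2,2)

(1,2) (1,2) (1,4)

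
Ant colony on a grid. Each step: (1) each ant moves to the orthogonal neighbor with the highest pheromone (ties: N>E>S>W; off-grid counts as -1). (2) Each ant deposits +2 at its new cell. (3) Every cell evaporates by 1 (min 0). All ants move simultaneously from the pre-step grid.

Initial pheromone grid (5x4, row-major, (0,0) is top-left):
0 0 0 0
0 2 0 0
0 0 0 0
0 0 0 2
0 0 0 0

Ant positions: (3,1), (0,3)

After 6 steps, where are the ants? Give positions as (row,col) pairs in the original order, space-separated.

Step 1: ant0:(3,1)->N->(2,1) | ant1:(0,3)->S->(1,3)
  grid max=1 at (1,1)
Step 2: ant0:(2,1)->N->(1,1) | ant1:(1,3)->N->(0,3)
  grid max=2 at (1,1)
Step 3: ant0:(1,1)->N->(0,1) | ant1:(0,3)->S->(1,3)
  grid max=1 at (0,1)
Step 4: ant0:(0,1)->S->(1,1) | ant1:(1,3)->N->(0,3)
  grid max=2 at (1,1)
Step 5: ant0:(1,1)->N->(0,1) | ant1:(0,3)->S->(1,3)
  grid max=1 at (0,1)
Step 6: ant0:(0,1)->S->(1,1) | ant1:(1,3)->N->(0,3)
  grid max=2 at (1,1)

(1,1) (0,3)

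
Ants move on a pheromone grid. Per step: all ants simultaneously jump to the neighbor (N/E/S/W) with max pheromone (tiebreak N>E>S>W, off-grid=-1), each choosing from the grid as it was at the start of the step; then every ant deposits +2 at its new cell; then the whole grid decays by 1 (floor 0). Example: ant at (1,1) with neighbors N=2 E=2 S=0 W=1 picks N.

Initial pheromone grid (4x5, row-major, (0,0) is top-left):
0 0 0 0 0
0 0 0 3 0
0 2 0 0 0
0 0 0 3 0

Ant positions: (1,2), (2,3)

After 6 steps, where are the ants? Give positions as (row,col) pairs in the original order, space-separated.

Step 1: ant0:(1,2)->E->(1,3) | ant1:(2,3)->N->(1,3)
  grid max=6 at (1,3)
Step 2: ant0:(1,3)->N->(0,3) | ant1:(1,3)->N->(0,3)
  grid max=5 at (1,3)
Step 3: ant0:(0,3)->S->(1,3) | ant1:(0,3)->S->(1,3)
  grid max=8 at (1,3)
Step 4: ant0:(1,3)->N->(0,3) | ant1:(1,3)->N->(0,3)
  grid max=7 at (1,3)
Step 5: ant0:(0,3)->S->(1,3) | ant1:(0,3)->S->(1,3)
  grid max=10 at (1,3)
Step 6: ant0:(1,3)->N->(0,3) | ant1:(1,3)->N->(0,3)
  grid max=9 at (1,3)

(0,3) (0,3)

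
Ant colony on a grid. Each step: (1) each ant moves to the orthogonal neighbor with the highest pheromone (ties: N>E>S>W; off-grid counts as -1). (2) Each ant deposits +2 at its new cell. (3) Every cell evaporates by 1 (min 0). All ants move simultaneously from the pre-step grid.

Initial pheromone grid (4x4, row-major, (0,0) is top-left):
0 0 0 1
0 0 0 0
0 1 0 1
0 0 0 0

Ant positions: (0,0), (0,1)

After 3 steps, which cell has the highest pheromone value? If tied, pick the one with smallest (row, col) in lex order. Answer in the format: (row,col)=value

Answer: (0,1)=3

Derivation:
Step 1: ant0:(0,0)->E->(0,1) | ant1:(0,1)->E->(0,2)
  grid max=1 at (0,1)
Step 2: ant0:(0,1)->E->(0,2) | ant1:(0,2)->W->(0,1)
  grid max=2 at (0,1)
Step 3: ant0:(0,2)->W->(0,1) | ant1:(0,1)->E->(0,2)
  grid max=3 at (0,1)
Final grid:
  0 3 3 0
  0 0 0 0
  0 0 0 0
  0 0 0 0
Max pheromone 3 at (0,1)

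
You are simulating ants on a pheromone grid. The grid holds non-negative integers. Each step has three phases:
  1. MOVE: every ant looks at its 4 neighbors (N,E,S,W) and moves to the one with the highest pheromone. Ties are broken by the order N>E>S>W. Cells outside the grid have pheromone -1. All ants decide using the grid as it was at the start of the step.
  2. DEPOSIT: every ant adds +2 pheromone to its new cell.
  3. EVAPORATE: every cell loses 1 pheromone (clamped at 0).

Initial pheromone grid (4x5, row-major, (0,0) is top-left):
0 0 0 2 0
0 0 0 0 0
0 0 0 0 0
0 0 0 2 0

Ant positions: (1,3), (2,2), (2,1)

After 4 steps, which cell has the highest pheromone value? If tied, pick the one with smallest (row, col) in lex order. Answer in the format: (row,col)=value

Answer: (1,1)=4

Derivation:
Step 1: ant0:(1,3)->N->(0,3) | ant1:(2,2)->N->(1,2) | ant2:(2,1)->N->(1,1)
  grid max=3 at (0,3)
Step 2: ant0:(0,3)->E->(0,4) | ant1:(1,2)->W->(1,1) | ant2:(1,1)->E->(1,2)
  grid max=2 at (0,3)
Step 3: ant0:(0,4)->W->(0,3) | ant1:(1,1)->E->(1,2) | ant2:(1,2)->W->(1,1)
  grid max=3 at (0,3)
Step 4: ant0:(0,3)->E->(0,4) | ant1:(1,2)->W->(1,1) | ant2:(1,1)->E->(1,2)
  grid max=4 at (1,1)
Final grid:
  0 0 0 2 1
  0 4 4 0 0
  0 0 0 0 0
  0 0 0 0 0
Max pheromone 4 at (1,1)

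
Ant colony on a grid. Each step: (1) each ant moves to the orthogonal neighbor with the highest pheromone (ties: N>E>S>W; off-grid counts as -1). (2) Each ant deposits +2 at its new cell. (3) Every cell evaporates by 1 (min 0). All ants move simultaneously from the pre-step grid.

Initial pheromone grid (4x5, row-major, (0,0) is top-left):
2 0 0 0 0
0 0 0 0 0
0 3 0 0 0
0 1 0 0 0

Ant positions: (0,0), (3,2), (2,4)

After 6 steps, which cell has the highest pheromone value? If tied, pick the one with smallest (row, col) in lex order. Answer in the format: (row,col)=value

Step 1: ant0:(0,0)->E->(0,1) | ant1:(3,2)->W->(3,1) | ant2:(2,4)->N->(1,4)
  grid max=2 at (2,1)
Step 2: ant0:(0,1)->W->(0,0) | ant1:(3,1)->N->(2,1) | ant2:(1,4)->N->(0,4)
  grid max=3 at (2,1)
Step 3: ant0:(0,0)->E->(0,1) | ant1:(2,1)->S->(3,1) | ant2:(0,4)->S->(1,4)
  grid max=2 at (2,1)
Step 4: ant0:(0,1)->W->(0,0) | ant1:(3,1)->N->(2,1) | ant2:(1,4)->N->(0,4)
  grid max=3 at (2,1)
Step 5: ant0:(0,0)->E->(0,1) | ant1:(2,1)->S->(3,1) | ant2:(0,4)->S->(1,4)
  grid max=2 at (2,1)
Step 6: ant0:(0,1)->W->(0,0) | ant1:(3,1)->N->(2,1) | ant2:(1,4)->N->(0,4)
  grid max=3 at (2,1)
Final grid:
  2 0 0 0 1
  0 0 0 0 0
  0 3 0 0 0
  0 1 0 0 0
Max pheromone 3 at (2,1)

Answer: (2,1)=3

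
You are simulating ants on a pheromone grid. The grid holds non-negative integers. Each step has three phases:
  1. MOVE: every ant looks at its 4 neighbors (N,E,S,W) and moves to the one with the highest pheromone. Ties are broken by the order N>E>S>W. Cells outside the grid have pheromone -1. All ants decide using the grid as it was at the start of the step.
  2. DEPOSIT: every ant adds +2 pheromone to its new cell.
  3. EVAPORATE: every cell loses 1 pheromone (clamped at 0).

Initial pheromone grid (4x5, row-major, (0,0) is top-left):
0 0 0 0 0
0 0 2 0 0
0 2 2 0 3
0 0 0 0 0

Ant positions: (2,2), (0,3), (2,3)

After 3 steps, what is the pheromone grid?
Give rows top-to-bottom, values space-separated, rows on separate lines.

After step 1: ants at (1,2),(0,4),(2,4)
  0 0 0 0 1
  0 0 3 0 0
  0 1 1 0 4
  0 0 0 0 0
After step 2: ants at (2,2),(1,4),(1,4)
  0 0 0 0 0
  0 0 2 0 3
  0 0 2 0 3
  0 0 0 0 0
After step 3: ants at (1,2),(2,4),(2,4)
  0 0 0 0 0
  0 0 3 0 2
  0 0 1 0 6
  0 0 0 0 0

0 0 0 0 0
0 0 3 0 2
0 0 1 0 6
0 0 0 0 0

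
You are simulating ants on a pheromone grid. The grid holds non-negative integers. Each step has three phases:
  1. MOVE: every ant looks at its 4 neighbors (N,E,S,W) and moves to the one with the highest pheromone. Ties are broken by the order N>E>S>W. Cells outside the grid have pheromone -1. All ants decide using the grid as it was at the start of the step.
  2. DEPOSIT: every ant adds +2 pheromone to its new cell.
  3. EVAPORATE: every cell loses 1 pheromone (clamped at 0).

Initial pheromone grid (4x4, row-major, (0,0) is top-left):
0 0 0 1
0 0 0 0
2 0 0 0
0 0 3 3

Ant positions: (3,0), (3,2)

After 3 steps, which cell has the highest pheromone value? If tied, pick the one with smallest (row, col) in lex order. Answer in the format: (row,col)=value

Step 1: ant0:(3,0)->N->(2,0) | ant1:(3,2)->E->(3,3)
  grid max=4 at (3,3)
Step 2: ant0:(2,0)->N->(1,0) | ant1:(3,3)->W->(3,2)
  grid max=3 at (3,2)
Step 3: ant0:(1,0)->S->(2,0) | ant1:(3,2)->E->(3,3)
  grid max=4 at (3,3)
Final grid:
  0 0 0 0
  0 0 0 0
  3 0 0 0
  0 0 2 4
Max pheromone 4 at (3,3)

Answer: (3,3)=4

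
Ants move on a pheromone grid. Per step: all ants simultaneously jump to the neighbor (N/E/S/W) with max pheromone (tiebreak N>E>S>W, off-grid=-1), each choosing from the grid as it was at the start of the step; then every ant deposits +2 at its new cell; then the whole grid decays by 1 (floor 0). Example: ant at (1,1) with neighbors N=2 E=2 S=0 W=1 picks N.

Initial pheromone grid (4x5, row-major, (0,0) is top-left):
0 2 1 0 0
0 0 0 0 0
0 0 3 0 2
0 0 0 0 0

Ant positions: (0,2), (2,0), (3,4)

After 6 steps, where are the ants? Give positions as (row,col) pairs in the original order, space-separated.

Step 1: ant0:(0,2)->W->(0,1) | ant1:(2,0)->N->(1,0) | ant2:(3,4)->N->(2,4)
  grid max=3 at (0,1)
Step 2: ant0:(0,1)->E->(0,2) | ant1:(1,0)->N->(0,0) | ant2:(2,4)->N->(1,4)
  grid max=2 at (0,1)
Step 3: ant0:(0,2)->W->(0,1) | ant1:(0,0)->E->(0,1) | ant2:(1,4)->S->(2,4)
  grid max=5 at (0,1)
Step 4: ant0:(0,1)->E->(0,2) | ant1:(0,1)->E->(0,2) | ant2:(2,4)->N->(1,4)
  grid max=4 at (0,1)
Step 5: ant0:(0,2)->W->(0,1) | ant1:(0,2)->W->(0,1) | ant2:(1,4)->S->(2,4)
  grid max=7 at (0,1)
Step 6: ant0:(0,1)->E->(0,2) | ant1:(0,1)->E->(0,2) | ant2:(2,4)->N->(1,4)
  grid max=6 at (0,1)

(0,2) (0,2) (1,4)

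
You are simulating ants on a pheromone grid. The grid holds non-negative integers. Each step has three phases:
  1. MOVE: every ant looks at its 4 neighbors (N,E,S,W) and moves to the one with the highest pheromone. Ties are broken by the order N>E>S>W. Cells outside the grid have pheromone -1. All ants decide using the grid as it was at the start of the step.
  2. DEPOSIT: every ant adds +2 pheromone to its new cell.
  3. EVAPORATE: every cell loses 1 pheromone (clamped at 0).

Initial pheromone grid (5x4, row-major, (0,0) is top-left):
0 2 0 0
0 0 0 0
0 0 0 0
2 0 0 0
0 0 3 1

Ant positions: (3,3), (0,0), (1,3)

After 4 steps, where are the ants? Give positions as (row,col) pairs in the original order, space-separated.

Step 1: ant0:(3,3)->S->(4,3) | ant1:(0,0)->E->(0,1) | ant2:(1,3)->N->(0,3)
  grid max=3 at (0,1)
Step 2: ant0:(4,3)->W->(4,2) | ant1:(0,1)->E->(0,2) | ant2:(0,3)->S->(1,3)
  grid max=3 at (4,2)
Step 3: ant0:(4,2)->E->(4,3) | ant1:(0,2)->W->(0,1) | ant2:(1,3)->N->(0,3)
  grid max=3 at (0,1)
Step 4: ant0:(4,3)->W->(4,2) | ant1:(0,1)->E->(0,2) | ant2:(0,3)->S->(1,3)
  grid max=3 at (4,2)

(4,2) (0,2) (1,3)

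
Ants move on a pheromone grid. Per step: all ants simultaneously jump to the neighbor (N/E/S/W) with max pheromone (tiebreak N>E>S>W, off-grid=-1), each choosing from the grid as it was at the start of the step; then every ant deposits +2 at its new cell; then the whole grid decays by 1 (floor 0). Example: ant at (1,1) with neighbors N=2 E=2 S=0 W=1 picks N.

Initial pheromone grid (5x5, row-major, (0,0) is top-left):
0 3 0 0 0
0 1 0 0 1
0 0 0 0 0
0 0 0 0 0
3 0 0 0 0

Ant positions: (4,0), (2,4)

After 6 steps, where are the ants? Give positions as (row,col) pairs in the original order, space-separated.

Step 1: ant0:(4,0)->N->(3,0) | ant1:(2,4)->N->(1,4)
  grid max=2 at (0,1)
Step 2: ant0:(3,0)->S->(4,0) | ant1:(1,4)->N->(0,4)
  grid max=3 at (4,0)
Step 3: ant0:(4,0)->N->(3,0) | ant1:(0,4)->S->(1,4)
  grid max=2 at (1,4)
Step 4: ant0:(3,0)->S->(4,0) | ant1:(1,4)->N->(0,4)
  grid max=3 at (4,0)
Step 5: ant0:(4,0)->N->(3,0) | ant1:(0,4)->S->(1,4)
  grid max=2 at (1,4)
Step 6: ant0:(3,0)->S->(4,0) | ant1:(1,4)->N->(0,4)
  grid max=3 at (4,0)

(4,0) (0,4)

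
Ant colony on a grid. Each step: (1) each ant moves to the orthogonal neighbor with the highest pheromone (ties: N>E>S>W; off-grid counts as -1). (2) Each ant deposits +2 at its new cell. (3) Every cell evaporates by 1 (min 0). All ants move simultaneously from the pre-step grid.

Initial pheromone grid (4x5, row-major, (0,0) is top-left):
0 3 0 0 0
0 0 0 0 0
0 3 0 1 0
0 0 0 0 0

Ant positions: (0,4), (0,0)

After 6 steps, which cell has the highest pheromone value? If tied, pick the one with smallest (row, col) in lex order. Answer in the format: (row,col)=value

Step 1: ant0:(0,4)->S->(1,4) | ant1:(0,0)->E->(0,1)
  grid max=4 at (0,1)
Step 2: ant0:(1,4)->N->(0,4) | ant1:(0,1)->E->(0,2)
  grid max=3 at (0,1)
Step 3: ant0:(0,4)->S->(1,4) | ant1:(0,2)->W->(0,1)
  grid max=4 at (0,1)
Step 4: ant0:(1,4)->N->(0,4) | ant1:(0,1)->E->(0,2)
  grid max=3 at (0,1)
Step 5: ant0:(0,4)->S->(1,4) | ant1:(0,2)->W->(0,1)
  grid max=4 at (0,1)
Step 6: ant0:(1,4)->N->(0,4) | ant1:(0,1)->E->(0,2)
  grid max=3 at (0,1)
Final grid:
  0 3 1 0 1
  0 0 0 0 0
  0 0 0 0 0
  0 0 0 0 0
Max pheromone 3 at (0,1)

Answer: (0,1)=3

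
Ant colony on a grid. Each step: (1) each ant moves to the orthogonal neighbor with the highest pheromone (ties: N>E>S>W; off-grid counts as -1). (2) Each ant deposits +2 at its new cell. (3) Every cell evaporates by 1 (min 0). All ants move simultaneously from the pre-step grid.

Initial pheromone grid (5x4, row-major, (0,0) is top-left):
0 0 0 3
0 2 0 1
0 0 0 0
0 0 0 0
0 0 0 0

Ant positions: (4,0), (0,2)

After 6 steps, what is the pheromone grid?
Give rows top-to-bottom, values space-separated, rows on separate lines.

After step 1: ants at (3,0),(0,3)
  0 0 0 4
  0 1 0 0
  0 0 0 0
  1 0 0 0
  0 0 0 0
After step 2: ants at (2,0),(1,3)
  0 0 0 3
  0 0 0 1
  1 0 0 0
  0 0 0 0
  0 0 0 0
After step 3: ants at (1,0),(0,3)
  0 0 0 4
  1 0 0 0
  0 0 0 0
  0 0 0 0
  0 0 0 0
After step 4: ants at (0,0),(1,3)
  1 0 0 3
  0 0 0 1
  0 0 0 0
  0 0 0 0
  0 0 0 0
After step 5: ants at (0,1),(0,3)
  0 1 0 4
  0 0 0 0
  0 0 0 0
  0 0 0 0
  0 0 0 0
After step 6: ants at (0,2),(1,3)
  0 0 1 3
  0 0 0 1
  0 0 0 0
  0 0 0 0
  0 0 0 0

0 0 1 3
0 0 0 1
0 0 0 0
0 0 0 0
0 0 0 0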